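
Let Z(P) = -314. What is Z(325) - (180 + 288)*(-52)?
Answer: 24022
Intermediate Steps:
Z(325) - (180 + 288)*(-52) = -314 - (180 + 288)*(-52) = -314 - 468*(-52) = -314 - 1*(-24336) = -314 + 24336 = 24022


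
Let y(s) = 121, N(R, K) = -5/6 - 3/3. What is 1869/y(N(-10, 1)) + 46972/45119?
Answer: 90011023/5459399 ≈ 16.487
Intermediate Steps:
N(R, K) = -11/6 (N(R, K) = -5*⅙ - 3*⅓ = -⅚ - 1 = -11/6)
1869/y(N(-10, 1)) + 46972/45119 = 1869/121 + 46972/45119 = 90011023/5459399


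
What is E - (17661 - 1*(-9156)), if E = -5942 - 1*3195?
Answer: -35954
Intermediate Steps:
E = -9137 (E = -5942 - 3195 = -9137)
E - (17661 - 1*(-9156)) = -9137 - (17661 - 1*(-9156)) = -9137 - (17661 + 9156) = -9137 - 1*26817 = -9137 - 26817 = -35954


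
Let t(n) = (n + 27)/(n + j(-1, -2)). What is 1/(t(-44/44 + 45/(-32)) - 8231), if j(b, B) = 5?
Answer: -83/682386 ≈ -0.00012163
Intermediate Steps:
t(n) = (27 + n)/(5 + n) (t(n) = (n + 27)/(n + 5) = (27 + n)/(5 + n))
1/(t(-44/44 + 45/(-32)) - 8231) = 1/((27 + (-44/44 + 45/(-32)))/(5 + (-44/44 + 45/(-32))) - 8231) = 1/((27 + (-44*1/44 + 45*(-1/32)))/(5 + (-44*1/44 + 45*(-1/32))) - 8231) = 1/((27 + (-1 - 45/32))/(5 + (-1 - 45/32)) - 8231) = 1/((27 - 77/32)/(5 - 77/32) - 8231) = 1/((787/32)/(83/32) - 8231) = 1/((32/83)*(787/32) - 8231) = 1/(787/83 - 8231) = 1/(-682386/83) = -83/682386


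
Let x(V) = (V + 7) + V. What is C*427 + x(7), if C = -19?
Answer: -8092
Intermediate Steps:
x(V) = 7 + 2*V (x(V) = (7 + V) + V = 7 + 2*V)
C*427 + x(7) = -19*427 + (7 + 2*7) = -8113 + (7 + 14) = -8113 + 21 = -8092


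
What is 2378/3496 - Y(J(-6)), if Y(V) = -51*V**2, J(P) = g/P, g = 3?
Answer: 5869/437 ≈ 13.430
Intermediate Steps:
J(P) = 3/P
2378/3496 - Y(J(-6)) = 2378/3496 - (-51)*(3/(-6))**2 = 2378*(1/3496) - (-51)*(3*(-1/6))**2 = 1189/1748 - (-51)*(-1/2)**2 = 1189/1748 - (-51)/4 = 1189/1748 - 1*(-51/4) = 1189/1748 + 51/4 = 5869/437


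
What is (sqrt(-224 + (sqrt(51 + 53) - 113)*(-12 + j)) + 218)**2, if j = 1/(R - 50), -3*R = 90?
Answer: (4360 + sqrt(5)*sqrt(90673 - 1922*sqrt(26)))**2/400 ≈ 62397.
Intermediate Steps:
R = -30 (R = -1/3*90 = -30)
j = -1/80 (j = 1/(-30 - 50) = 1/(-80) = -1/80 ≈ -0.012500)
(sqrt(-224 + (sqrt(51 + 53) - 113)*(-12 + j)) + 218)**2 = (sqrt(-224 + (sqrt(51 + 53) - 113)*(-12 - 1/80)) + 218)**2 = (sqrt(-224 + (sqrt(104) - 113)*(-961/80)) + 218)**2 = (sqrt(-224 + (2*sqrt(26) - 113)*(-961/80)) + 218)**2 = (sqrt(-224 + (-113 + 2*sqrt(26))*(-961/80)) + 218)**2 = (sqrt(-224 + (108593/80 - 961*sqrt(26)/40)) + 218)**2 = (sqrt(90673/80 - 961*sqrt(26)/40) + 218)**2 = (218 + sqrt(90673/80 - 961*sqrt(26)/40))**2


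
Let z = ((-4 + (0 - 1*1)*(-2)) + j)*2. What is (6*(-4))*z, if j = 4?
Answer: -96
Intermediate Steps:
z = 4 (z = ((-4 + (0 - 1*1)*(-2)) + 4)*2 = ((-4 + (0 - 1)*(-2)) + 4)*2 = ((-4 - 1*(-2)) + 4)*2 = ((-4 + 2) + 4)*2 = (-2 + 4)*2 = 2*2 = 4)
(6*(-4))*z = (6*(-4))*4 = -24*4 = -96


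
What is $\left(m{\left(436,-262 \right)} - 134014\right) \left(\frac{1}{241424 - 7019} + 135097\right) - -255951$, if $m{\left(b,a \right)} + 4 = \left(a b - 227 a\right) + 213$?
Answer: $- \frac{5971242266690863}{234405} \approx -2.5474 \cdot 10^{10}$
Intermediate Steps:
$m{\left(b,a \right)} = 209 - 227 a + a b$ ($m{\left(b,a \right)} = -4 + \left(\left(a b - 227 a\right) + 213\right) = -4 + \left(\left(- 227 a + a b\right) + 213\right) = -4 + \left(213 - 227 a + a b\right) = 209 - 227 a + a b$)
$\left(m{\left(436,-262 \right)} - 134014\right) \left(\frac{1}{241424 - 7019} + 135097\right) - -255951 = \left(\left(209 - -59474 - 114232\right) - 134014\right) \left(\frac{1}{241424 - 7019} + 135097\right) - -255951 = \left(\left(209 + 59474 - 114232\right) - 134014\right) \left(\frac{1}{234405} + 135097\right) + 255951 = \left(-54549 - 134014\right) \left(\frac{1}{234405} + 135097\right) + 255951 = \left(-188563\right) \frac{31667412286}{234405} + 255951 = - \frac{5971302262885018}{234405} + 255951 = - \frac{5971242266690863}{234405}$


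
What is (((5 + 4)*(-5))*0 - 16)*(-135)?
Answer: 2160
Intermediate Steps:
(((5 + 4)*(-5))*0 - 16)*(-135) = ((9*(-5))*0 - 16)*(-135) = (-45*0 - 16)*(-135) = (0 - 16)*(-135) = -16*(-135) = 2160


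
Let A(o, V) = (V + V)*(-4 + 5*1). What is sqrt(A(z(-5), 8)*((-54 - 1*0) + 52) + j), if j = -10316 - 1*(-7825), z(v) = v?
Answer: 29*I*sqrt(3) ≈ 50.229*I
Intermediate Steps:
j = -2491 (j = -10316 + 7825 = -2491)
A(o, V) = 2*V (A(o, V) = (2*V)*(-4 + 5) = (2*V)*1 = 2*V)
sqrt(A(z(-5), 8)*((-54 - 1*0) + 52) + j) = sqrt((2*8)*((-54 - 1*0) + 52) - 2491) = sqrt(16*((-54 + 0) + 52) - 2491) = sqrt(16*(-54 + 52) - 2491) = sqrt(16*(-2) - 2491) = sqrt(-32 - 2491) = sqrt(-2523) = 29*I*sqrt(3)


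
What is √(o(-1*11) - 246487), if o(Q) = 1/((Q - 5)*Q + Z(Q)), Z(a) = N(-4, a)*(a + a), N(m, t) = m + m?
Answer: I*√1908795306/88 ≈ 496.47*I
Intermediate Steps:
N(m, t) = 2*m
Z(a) = -16*a (Z(a) = (2*(-4))*(a + a) = -16*a)
o(Q) = 1/(-16*Q + Q*(-5 + Q)) (o(Q) = 1/((Q - 5)*Q - 16*Q) = 1/((-5 + Q)*Q - 16*Q) = 1/(Q*(-5 + Q) - 16*Q) = 1/(-16*Q + Q*(-5 + Q)))
√(o(-1*11) - 246487) = √(1/(((-1*11))*(-21 - 1*11)) - 246487) = √(1/((-11)*(-21 - 11)) - 246487) = √(-1/11/(-32) - 246487) = √(-1/11*(-1/32) - 246487) = √(1/352 - 246487) = √(-86763423/352) = I*√1908795306/88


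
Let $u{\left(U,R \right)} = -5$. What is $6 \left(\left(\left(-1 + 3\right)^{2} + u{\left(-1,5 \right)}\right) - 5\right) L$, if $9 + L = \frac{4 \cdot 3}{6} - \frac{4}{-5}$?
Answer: $\frac{1116}{5} \approx 223.2$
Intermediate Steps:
$L = - \frac{31}{5}$ ($L = -9 - \left(- \frac{4}{5} - \frac{4 \cdot 3}{6}\right) = -9 + \left(12 \cdot \frac{1}{6} - - \frac{4}{5}\right) = -9 + \left(2 + \frac{4}{5}\right) = -9 + \frac{14}{5} = - \frac{31}{5} \approx -6.2$)
$6 \left(\left(\left(-1 + 3\right)^{2} + u{\left(-1,5 \right)}\right) - 5\right) L = 6 \left(\left(\left(-1 + 3\right)^{2} - 5\right) - 5\right) \left(- \frac{31}{5}\right) = 6 \left(\left(2^{2} - 5\right) - 5\right) \left(- \frac{31}{5}\right) = 6 \left(\left(4 - 5\right) - 5\right) \left(- \frac{31}{5}\right) = 6 \left(-1 - 5\right) \left(- \frac{31}{5}\right) = 6 \left(-6\right) \left(- \frac{31}{5}\right) = \left(-36\right) \left(- \frac{31}{5}\right) = \frac{1116}{5}$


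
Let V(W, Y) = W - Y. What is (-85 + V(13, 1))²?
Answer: 5329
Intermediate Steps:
(-85 + V(13, 1))² = (-85 + (13 - 1*1))² = (-85 + (13 - 1))² = (-85 + 12)² = (-73)² = 5329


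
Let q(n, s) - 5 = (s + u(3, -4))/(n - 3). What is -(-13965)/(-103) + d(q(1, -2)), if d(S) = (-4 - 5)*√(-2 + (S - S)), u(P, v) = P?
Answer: -13965/103 - 9*I*√2 ≈ -135.58 - 12.728*I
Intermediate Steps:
q(n, s) = 5 + (3 + s)/(-3 + n) (q(n, s) = 5 + (s + 3)/(n - 3) = 5 + (3 + s)/(-3 + n))
d(S) = -9*I*√2 (d(S) = -9*√(-2 + 0) = -9*I*√2)
-(-13965)/(-103) + d(q(1, -2)) = -(-13965)/(-103) - 9*I*√2 = -(-13965)*(-1)/103 - 9*I*√2 = -147*95/103 - 9*I*√2 = -13965/103 - 9*I*√2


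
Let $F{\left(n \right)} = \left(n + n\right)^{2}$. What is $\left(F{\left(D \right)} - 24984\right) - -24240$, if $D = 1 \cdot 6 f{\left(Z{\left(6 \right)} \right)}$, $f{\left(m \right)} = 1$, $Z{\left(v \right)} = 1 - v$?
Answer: $-600$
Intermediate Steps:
$D = 6$ ($D = 1 \cdot 6 \cdot 1 = 6 \cdot 1 = 6$)
$F{\left(n \right)} = 4 n^{2}$ ($F{\left(n \right)} = \left(2 n\right)^{2} = 4 n^{2}$)
$\left(F{\left(D \right)} - 24984\right) - -24240 = \left(4 \cdot 6^{2} - 24984\right) - -24240 = \left(4 \cdot 36 - 24984\right) + 24240 = \left(144 - 24984\right) + 24240 = -24840 + 24240 = -600$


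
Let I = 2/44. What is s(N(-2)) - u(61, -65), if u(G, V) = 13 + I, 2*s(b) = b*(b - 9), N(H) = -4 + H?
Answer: 703/22 ≈ 31.955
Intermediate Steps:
I = 1/22 (I = 2*(1/44) = 1/22 ≈ 0.045455)
s(b) = b*(-9 + b)/2 (s(b) = (b*(b - 9))/2 = (b*(-9 + b))/2 = b*(-9 + b)/2)
u(G, V) = 287/22 (u(G, V) = 13 + 1/22 = 287/22)
s(N(-2)) - u(61, -65) = (-4 - 2)*(-9 + (-4 - 2))/2 - 1*287/22 = (½)*(-6)*(-9 - 6) - 287/22 = (½)*(-6)*(-15) - 287/22 = 45 - 287/22 = 703/22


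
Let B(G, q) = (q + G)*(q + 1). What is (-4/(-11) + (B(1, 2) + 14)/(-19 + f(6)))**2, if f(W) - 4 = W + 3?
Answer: 52441/4356 ≈ 12.039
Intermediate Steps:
B(G, q) = (1 + q)*(G + q) (B(G, q) = (G + q)*(1 + q) = (1 + q)*(G + q))
f(W) = 7 + W (f(W) = 4 + (W + 3) = 4 + (3 + W) = 7 + W)
(-4/(-11) + (B(1, 2) + 14)/(-19 + f(6)))**2 = (-4/(-11) + ((1 + 2 + 2**2 + 1*2) + 14)/(-19 + (7 + 6)))**2 = (-4*(-1/11) + ((1 + 2 + 4 + 2) + 14)/(-19 + 13))**2 = (4/11 + (9 + 14)/(-6))**2 = (4/11 + 23*(-1/6))**2 = (4/11 - 23/6)**2 = (-229/66)**2 = 52441/4356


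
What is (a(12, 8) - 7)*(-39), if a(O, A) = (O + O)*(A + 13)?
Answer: -19383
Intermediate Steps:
a(O, A) = 2*O*(13 + A) (a(O, A) = (2*O)*(13 + A) = 2*O*(13 + A))
(a(12, 8) - 7)*(-39) = (2*12*(13 + 8) - 7)*(-39) = (2*12*21 - 7)*(-39) = (504 - 7)*(-39) = 497*(-39) = -19383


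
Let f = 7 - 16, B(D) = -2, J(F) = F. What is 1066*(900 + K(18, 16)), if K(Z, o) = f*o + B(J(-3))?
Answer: 803764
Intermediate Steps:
f = -9
K(Z, o) = -2 - 9*o (K(Z, o) = -9*o - 2 = -2 - 9*o)
1066*(900 + K(18, 16)) = 1066*(900 + (-2 - 9*16)) = 1066*(900 + (-2 - 144)) = 1066*(900 - 146) = 1066*754 = 803764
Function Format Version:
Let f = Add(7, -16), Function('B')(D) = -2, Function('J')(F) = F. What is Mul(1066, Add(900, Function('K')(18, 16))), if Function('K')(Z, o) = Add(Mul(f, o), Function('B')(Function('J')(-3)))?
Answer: 803764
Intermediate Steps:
f = -9
Function('K')(Z, o) = Add(-2, Mul(-9, o)) (Function('K')(Z, o) = Add(Mul(-9, o), -2) = Add(-2, Mul(-9, o)))
Mul(1066, Add(900, Function('K')(18, 16))) = Mul(1066, Add(900, Add(-2, Mul(-9, 16)))) = Mul(1066, Add(900, Add(-2, -144))) = Mul(1066, Add(900, -146)) = Mul(1066, 754) = 803764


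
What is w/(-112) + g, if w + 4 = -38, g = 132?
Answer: 1059/8 ≈ 132.38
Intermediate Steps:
w = -42 (w = -4 - 38 = -42)
w/(-112) + g = -42/(-112) + 132 = -1/112*(-42) + 132 = 3/8 + 132 = 1059/8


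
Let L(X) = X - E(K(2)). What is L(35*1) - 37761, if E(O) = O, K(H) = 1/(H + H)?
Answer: -150905/4 ≈ -37726.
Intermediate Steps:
K(H) = 1/(2*H)
L(X) = -¼ + X (L(X) = X - 1/(2*2) = X - 1*¼ = X - ¼ = -¼ + X)
L(35*1) - 37761 = (-¼ + 35*1) - 37761 = (-¼ + 35) - 37761 = 139/4 - 37761 = -150905/4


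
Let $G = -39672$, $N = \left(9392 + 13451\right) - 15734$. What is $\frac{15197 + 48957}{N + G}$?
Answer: $- \frac{64154}{32563} \approx -1.9701$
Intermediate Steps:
$N = 7109$ ($N = 22843 - 15734 = 7109$)
$\frac{15197 + 48957}{N + G} = \frac{15197 + 48957}{7109 - 39672} = \frac{64154}{-32563} = 64154 \left(- \frac{1}{32563}\right) = - \frac{64154}{32563}$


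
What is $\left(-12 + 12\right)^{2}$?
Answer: $0$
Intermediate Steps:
$\left(-12 + 12\right)^{2} = 0^{2} = 0$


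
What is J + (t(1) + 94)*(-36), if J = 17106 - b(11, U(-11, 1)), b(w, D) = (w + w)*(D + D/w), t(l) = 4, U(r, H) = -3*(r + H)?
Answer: 12858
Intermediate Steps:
U(r, H) = -3*H - 3*r (U(r, H) = -3*(H + r) = -3*H - 3*r)
b(w, D) = 2*w*(D + D/w) (b(w, D) = (2*w)*(D + D/w) = 2*w*(D + D/w))
J = 16386 (J = 17106 - 2*(-3*1 - 3*(-11))*(1 + 11) = 17106 - 2*(-3 + 33)*12 = 17106 - 2*30*12 = 17106 - 1*720 = 17106 - 720 = 16386)
J + (t(1) + 94)*(-36) = 16386 + (4 + 94)*(-36) = 16386 + 98*(-36) = 16386 - 3528 = 12858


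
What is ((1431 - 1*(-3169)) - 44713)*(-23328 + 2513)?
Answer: 834952095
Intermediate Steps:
((1431 - 1*(-3169)) - 44713)*(-23328 + 2513) = ((1431 + 3169) - 44713)*(-20815) = (4600 - 44713)*(-20815) = -40113*(-20815) = 834952095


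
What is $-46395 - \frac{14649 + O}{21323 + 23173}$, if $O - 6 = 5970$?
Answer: $- \frac{688137515}{14832} \approx -46395.0$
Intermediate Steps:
$O = 5976$ ($O = 6 + 5970 = 5976$)
$-46395 - \frac{14649 + O}{21323 + 23173} = -46395 - \frac{14649 + 5976}{21323 + 23173} = -46395 - \frac{20625}{44496} = -46395 - 20625 \cdot \frac{1}{44496} = -46395 - \frac{6875}{14832} = - \frac{688137515}{14832}$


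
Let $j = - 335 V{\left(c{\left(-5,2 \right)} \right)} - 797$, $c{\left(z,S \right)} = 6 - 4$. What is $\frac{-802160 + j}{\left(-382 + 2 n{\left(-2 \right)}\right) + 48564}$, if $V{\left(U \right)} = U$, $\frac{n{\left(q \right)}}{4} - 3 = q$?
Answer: $- \frac{803627}{48190} \approx -16.676$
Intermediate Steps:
$c{\left(z,S \right)} = 2$
$n{\left(q \right)} = 12 + 4 q$
$j = -1467$ ($j = \left(-335\right) 2 - 797 = -670 - 797 = -1467$)
$\frac{-802160 + j}{\left(-382 + 2 n{\left(-2 \right)}\right) + 48564} = \frac{-802160 - 1467}{\left(-382 + 2 \left(12 + 4 \left(-2\right)\right)\right) + 48564} = - \frac{803627}{\left(-382 + 2 \left(12 - 8\right)\right) + 48564} = - \frac{803627}{\left(-382 + 2 \cdot 4\right) + 48564} = - \frac{803627}{\left(-382 + 8\right) + 48564} = - \frac{803627}{-374 + 48564} = - \frac{803627}{48190}$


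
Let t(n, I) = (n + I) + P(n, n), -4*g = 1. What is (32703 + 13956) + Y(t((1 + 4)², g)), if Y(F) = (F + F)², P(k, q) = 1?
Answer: 197245/4 ≈ 49311.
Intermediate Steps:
g = -¼ (g = -¼*1 = -¼ ≈ -0.25000)
t(n, I) = 1 + I + n (t(n, I) = (n + I) + 1 = (I + n) + 1 = 1 + I + n)
Y(F) = 4*F² (Y(F) = (2*F)² = 4*F²)
(32703 + 13956) + Y(t((1 + 4)², g)) = (32703 + 13956) + 4*(1 - ¼ + (1 + 4)²)² = 46659 + 4*(1 - ¼ + 5²)² = 46659 + 4*(1 - ¼ + 25)² = 46659 + 4*(103/4)² = 46659 + 4*(10609/16) = 46659 + 10609/4 = 197245/4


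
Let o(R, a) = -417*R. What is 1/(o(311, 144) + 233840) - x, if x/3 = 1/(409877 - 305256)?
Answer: -207838/10896591013 ≈ -1.9074e-5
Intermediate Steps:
x = 3/104621 (x = 3/(409877 - 305256) = 3/104621 ≈ 2.8675e-5)
1/(o(311, 144) + 233840) - x = 1/(-417*311 + 233840) - 1*3/104621 = 1/(-129687 + 233840) - 3/104621 = 1/104153 - 3/104621 = -207838/10896591013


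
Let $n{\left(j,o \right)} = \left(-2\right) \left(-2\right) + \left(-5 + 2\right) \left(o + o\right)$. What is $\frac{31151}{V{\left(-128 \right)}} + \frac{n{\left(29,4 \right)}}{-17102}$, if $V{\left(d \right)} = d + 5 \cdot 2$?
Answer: $- \frac{266371021}{1009018} \approx -263.99$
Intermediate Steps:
$n{\left(j,o \right)} = 4 - 6 o$ ($n{\left(j,o \right)} = 4 - 3 \cdot 2 o = 4 - 6 o$)
$V{\left(d \right)} = 10 + d$ ($V{\left(d \right)} = d + 10 = 10 + d$)
$\frac{31151}{V{\left(-128 \right)}} + \frac{n{\left(29,4 \right)}}{-17102} = \frac{31151}{10 - 128} + \frac{4 - 24}{-17102} = \frac{31151}{-118} + \left(4 - 24\right) \left(- \frac{1}{17102}\right) = 31151 \left(- \frac{1}{118}\right) - - \frac{10}{8551} = - \frac{31151}{118} + \frac{10}{8551} = - \frac{266371021}{1009018}$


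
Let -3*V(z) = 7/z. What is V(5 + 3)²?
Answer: 49/576 ≈ 0.085069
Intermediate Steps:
V(z) = -7/(3*z)
V(5 + 3)² = (-7/(3*(5 + 3)))² = (-7/3/8)² = (-7/3*⅛)² = (-7/24)² = 49/576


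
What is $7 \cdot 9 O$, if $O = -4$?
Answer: $-252$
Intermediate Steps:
$7 \cdot 9 O = 7 \cdot 9 \left(-4\right) = 63 \left(-4\right) = -252$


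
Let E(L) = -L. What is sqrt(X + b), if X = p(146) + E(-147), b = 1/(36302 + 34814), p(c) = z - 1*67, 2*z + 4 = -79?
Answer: sqrt(48678315293)/35558 ≈ 6.2048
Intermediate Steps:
z = -83/2 (z = -2 + (1/2)*(-79) = -2 - 79/2 = -83/2 ≈ -41.500)
p(c) = -217/2 (p(c) = -83/2 - 1*67 = -83/2 - 67 = -217/2)
b = 1/71116 ≈ 1.4062e-5
X = 77/2 (X = -217/2 - 1*(-147) = -217/2 + 147 = 77/2 ≈ 38.500)
sqrt(X + b) = sqrt(77/2 + 1/71116) = sqrt(2737967/71116) = sqrt(48678315293)/35558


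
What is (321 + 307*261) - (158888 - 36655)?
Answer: -41785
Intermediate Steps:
(321 + 307*261) - (158888 - 36655) = (321 + 80127) - 1*122233 = 80448 - 122233 = -41785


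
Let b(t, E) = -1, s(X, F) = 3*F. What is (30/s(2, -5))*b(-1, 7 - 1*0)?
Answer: 2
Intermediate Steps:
(30/s(2, -5))*b(-1, 7 - 1*0) = (30/((3*(-5))))*(-1) = (30/(-15))*(-1) = (30*(-1/15))*(-1) = -2*(-1) = 2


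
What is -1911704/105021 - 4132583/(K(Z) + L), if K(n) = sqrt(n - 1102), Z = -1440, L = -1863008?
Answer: -2913289797388514840/182253380944326363 + 4132583*I*sqrt(2542)/3470798810606 ≈ -15.985 + 6.0032e-5*I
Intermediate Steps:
K(n) = sqrt(-1102 + n)
-1911704/105021 - 4132583/(K(Z) + L) = -1911704/105021 - 4132583/(sqrt(-1102 - 1440) - 1863008) = -1911704*1/105021 - 4132583/(sqrt(-2542) - 1863008) = -1911704/105021 - 4132583/(I*sqrt(2542) - 1863008) = -1911704/105021 - 4132583/(-1863008 + I*sqrt(2542))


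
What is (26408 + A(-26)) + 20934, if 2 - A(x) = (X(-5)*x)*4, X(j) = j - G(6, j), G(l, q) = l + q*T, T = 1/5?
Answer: 46304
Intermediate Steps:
T = ⅕ ≈ 0.20000
G(l, q) = l + q/5 (G(l, q) = l + q*(⅕) = l + q/5)
X(j) = -6 + 4*j/5 (X(j) = j - (6 + j/5) = j + (-6 - j/5) = -6 + 4*j/5)
A(x) = 2 + 40*x (A(x) = 2 - (-6 + (⅘)*(-5))*x*4 = 2 - (-6 - 4)*x*4 = 2 - (-10*x)*4 = 2 - (-40)*x = 2 + 40*x)
(26408 + A(-26)) + 20934 = (26408 + (2 + 40*(-26))) + 20934 = (26408 + (2 - 1040)) + 20934 = (26408 - 1038) + 20934 = 25370 + 20934 = 46304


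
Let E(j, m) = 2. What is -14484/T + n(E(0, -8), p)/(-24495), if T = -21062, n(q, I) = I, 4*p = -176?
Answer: 177856154/257956845 ≈ 0.68948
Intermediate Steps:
p = -44 (p = (¼)*(-176) = -44)
-14484/T + n(E(0, -8), p)/(-24495) = -14484/(-21062) - 44/(-24495) = -14484*(-1/21062) - 44*(-1/24495) = 7242/10531 + 44/24495 = 177856154/257956845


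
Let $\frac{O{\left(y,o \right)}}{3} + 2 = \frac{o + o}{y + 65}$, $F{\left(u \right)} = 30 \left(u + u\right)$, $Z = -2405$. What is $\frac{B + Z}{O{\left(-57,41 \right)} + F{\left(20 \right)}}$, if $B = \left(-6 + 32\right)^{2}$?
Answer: $- \frac{6916}{4899} \approx -1.4117$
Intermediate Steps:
$F{\left(u \right)} = 60 u$ ($F{\left(u \right)} = 30 \cdot 2 u = 60 u$)
$O{\left(y,o \right)} = -6 + \frac{6 o}{65 + y}$ ($O{\left(y,o \right)} = -6 + 3 \frac{o + o}{y + 65} = -6 + 3 \frac{2 o}{65 + y} = -6 + \frac{6 o}{65 + y}$)
$B = 676$ ($B = 26^{2} = 676$)
$\frac{B + Z}{O{\left(-57,41 \right)} + F{\left(20 \right)}} = \frac{676 - 2405}{\frac{6 \left(-65 + 41 - -57\right)}{65 - 57} + 60 \cdot 20} = - \frac{1729}{\frac{6 \left(-65 + 41 + 57\right)}{8} + 1200} = - \frac{1729}{6 \cdot \frac{1}{8} \cdot 33 + 1200} = - \frac{1729}{\frac{99}{4} + 1200} = - \frac{1729}{\frac{4899}{4}} = \left(-1729\right) \frac{4}{4899} = - \frac{6916}{4899}$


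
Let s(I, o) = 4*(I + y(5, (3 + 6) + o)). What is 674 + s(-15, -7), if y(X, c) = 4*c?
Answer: 646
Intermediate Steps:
s(I, o) = 144 + 4*I + 16*o (s(I, o) = 4*(I + 4*((3 + 6) + o)) = 4*(I + 4*(9 + o)) = 4*(I + (36 + 4*o)) = 4*(36 + I + 4*o) = 144 + 4*I + 16*o)
674 + s(-15, -7) = 674 + (144 + 4*(-15) + 16*(-7)) = 674 + (144 - 60 - 112) = 674 - 28 = 646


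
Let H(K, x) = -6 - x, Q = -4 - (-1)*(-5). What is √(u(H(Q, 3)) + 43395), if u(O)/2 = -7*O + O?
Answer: √43503 ≈ 208.57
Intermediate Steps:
Q = -9 (Q = -4 - 1*5 = -4 - 5 = -9)
u(O) = -12*O (u(O) = 2*(-7*O + O) = 2*(-6*O) = -12*O)
√(u(H(Q, 3)) + 43395) = √(-12*(-6 - 1*3) + 43395) = √(-12*(-6 - 3) + 43395) = √(-12*(-9) + 43395) = √(108 + 43395) = √43503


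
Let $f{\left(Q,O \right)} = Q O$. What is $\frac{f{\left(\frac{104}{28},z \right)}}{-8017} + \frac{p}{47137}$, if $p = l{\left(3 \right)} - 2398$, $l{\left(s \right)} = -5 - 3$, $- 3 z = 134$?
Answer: $- \frac{240841634}{7935843909} \approx -0.030349$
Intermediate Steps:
$z = - \frac{134}{3}$ ($z = \left(- \frac{1}{3}\right) 134 = - \frac{134}{3} \approx -44.667$)
$l{\left(s \right)} = -8$
$p = -2406$ ($p = -8 - 2398 = -2406$)
$f{\left(Q,O \right)} = O Q$
$\frac{f{\left(\frac{104}{28},z \right)}}{-8017} + \frac{p}{47137} = \frac{\left(- \frac{134}{3}\right) \frac{104}{28}}{-8017} - \frac{2406}{47137} = - \frac{134 \cdot 104 \cdot \frac{1}{28}}{3} \left(- \frac{1}{8017}\right) - \frac{2406}{47137} = \left(- \frac{134}{3}\right) \frac{26}{7} \left(- \frac{1}{8017}\right) - \frac{2406}{47137} = \left(- \frac{3484}{21}\right) \left(- \frac{1}{8017}\right) - \frac{2406}{47137} = \frac{3484}{168357} - \frac{2406}{47137} = - \frac{240841634}{7935843909}$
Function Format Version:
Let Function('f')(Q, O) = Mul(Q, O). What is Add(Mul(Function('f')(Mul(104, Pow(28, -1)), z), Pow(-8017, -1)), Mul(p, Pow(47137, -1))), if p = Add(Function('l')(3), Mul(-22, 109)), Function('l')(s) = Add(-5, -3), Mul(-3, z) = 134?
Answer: Rational(-240841634, 7935843909) ≈ -0.030349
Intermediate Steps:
z = Rational(-134, 3) (z = Mul(Rational(-1, 3), 134) = Rational(-134, 3) ≈ -44.667)
Function('l')(s) = -8
p = -2406 (p = Add(-8, Mul(-22, 109)) = Add(-8, -2398) = -2406)
Function('f')(Q, O) = Mul(O, Q)
Add(Mul(Function('f')(Mul(104, Pow(28, -1)), z), Pow(-8017, -1)), Mul(p, Pow(47137, -1))) = Add(Mul(Mul(Rational(-134, 3), Mul(104, Pow(28, -1))), Pow(-8017, -1)), Mul(-2406, Pow(47137, -1))) = Add(Mul(Mul(Rational(-134, 3), Mul(104, Rational(1, 28))), Rational(-1, 8017)), Mul(-2406, Rational(1, 47137))) = Add(Mul(Mul(Rational(-134, 3), Rational(26, 7)), Rational(-1, 8017)), Rational(-2406, 47137)) = Add(Mul(Rational(-3484, 21), Rational(-1, 8017)), Rational(-2406, 47137)) = Add(Rational(3484, 168357), Rational(-2406, 47137)) = Rational(-240841634, 7935843909)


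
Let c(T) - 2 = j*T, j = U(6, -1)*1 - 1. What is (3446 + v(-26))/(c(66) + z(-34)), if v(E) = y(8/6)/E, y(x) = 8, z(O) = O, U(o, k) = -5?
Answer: -22397/2782 ≈ -8.0507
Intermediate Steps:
j = -6 (j = -5*1 - 1 = -5 - 1 = -6)
c(T) = 2 - 6*T
v(E) = 8/E
(3446 + v(-26))/(c(66) + z(-34)) = (3446 + 8/(-26))/((2 - 6*66) - 34) = (3446 + 8*(-1/26))/((2 - 396) - 34) = (3446 - 4/13)/(-394 - 34) = (44794/13)/(-428) = (44794/13)*(-1/428) = -22397/2782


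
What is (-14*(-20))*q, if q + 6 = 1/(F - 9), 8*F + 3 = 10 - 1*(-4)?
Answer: -104720/61 ≈ -1716.7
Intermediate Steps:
F = 11/8 (F = -3/8 + (10 - 1*(-4))/8 = -3/8 + (10 + 4)/8 = -3/8 + (⅛)*14 = -3/8 + 7/4 = 11/8 ≈ 1.3750)
q = -374/61 (q = -6 + 1/(11/8 - 9) = -6 + 1/(-61/8) = -6 - 8/61 = -374/61 ≈ -6.1311)
(-14*(-20))*q = -14*(-20)*(-374/61) = 280*(-374/61) = -104720/61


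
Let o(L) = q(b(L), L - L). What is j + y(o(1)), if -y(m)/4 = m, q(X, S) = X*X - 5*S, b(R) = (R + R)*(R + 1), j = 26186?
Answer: 26122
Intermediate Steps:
b(R) = 2*R*(1 + R) (b(R) = (2*R)*(1 + R) = 2*R*(1 + R))
q(X, S) = X**2 - 5*S
o(L) = 4*L**2*(1 + L)**2 (o(L) = (2*L*(1 + L))**2 - 5*(L - L) = 4*L**2*(1 + L)**2 - 5*0 = 4*L**2*(1 + L)**2 + 0 = 4*L**2*(1 + L)**2)
y(m) = -4*m
j + y(o(1)) = 26186 - 16*1**2*(1 + 1)**2 = 26186 - 16*2**2 = 26186 - 16*4 = 26186 - 4*16 = 26186 - 64 = 26122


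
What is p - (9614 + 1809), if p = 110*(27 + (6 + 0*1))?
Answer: -7793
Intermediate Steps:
p = 3630 (p = 110*(27 + (6 + 0)) = 110*(27 + 6) = 110*33 = 3630)
p - (9614 + 1809) = 3630 - (9614 + 1809) = 3630 - 1*11423 = 3630 - 11423 = -7793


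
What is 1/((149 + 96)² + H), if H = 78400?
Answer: 1/138425 ≈ 7.2241e-6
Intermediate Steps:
1/((149 + 96)² + H) = 1/((149 + 96)² + 78400) = 1/(245² + 78400) = 1/(60025 + 78400) = 1/138425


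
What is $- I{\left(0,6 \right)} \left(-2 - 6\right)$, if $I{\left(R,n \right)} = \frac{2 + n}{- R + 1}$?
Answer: $64$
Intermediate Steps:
$I{\left(R,n \right)} = \frac{2 + n}{1 - R}$
$- I{\left(0,6 \right)} \left(-2 - 6\right) = - \frac{-2 - 6}{-1 + 0} \left(-2 - 6\right) = - \frac{-2 - 6}{-1} \left(-8\right) = - \left(-1\right) \left(-8\right) \left(-8\right) = \left(-1\right) 8 \left(-8\right) = \left(-8\right) \left(-8\right) = 64$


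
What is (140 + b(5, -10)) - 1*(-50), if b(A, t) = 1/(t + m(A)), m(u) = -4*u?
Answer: 5699/30 ≈ 189.97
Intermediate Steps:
b(A, t) = 1/(t - 4*A)
(140 + b(5, -10)) - 1*(-50) = (140 + 1/(-10 - 4*5)) - 1*(-50) = (140 + 1/(-10 - 20)) + 50 = (140 + 1/(-30)) + 50 = (140 - 1/30) + 50 = 4199/30 + 50 = 5699/30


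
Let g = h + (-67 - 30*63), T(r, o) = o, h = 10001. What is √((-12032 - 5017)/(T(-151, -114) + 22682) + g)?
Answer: √1024135518406/11284 ≈ 89.684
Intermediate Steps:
g = 8044 (g = 10001 + (-67 - 30*63) = 10001 + (-67 - 1890) = 10001 - 1957 = 8044)
√((-12032 - 5017)/(T(-151, -114) + 22682) + g) = √((-12032 - 5017)/(-114 + 22682) + 8044) = √(-17049/22568 + 8044) = √(181519943/22568) = √1024135518406/11284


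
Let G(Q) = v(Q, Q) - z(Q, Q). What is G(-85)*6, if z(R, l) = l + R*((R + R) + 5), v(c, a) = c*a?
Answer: -40290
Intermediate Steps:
v(c, a) = a*c
z(R, l) = l + R*(5 + 2*R) (z(R, l) = l + R*(2*R + 5) = l + R*(5 + 2*R))
G(Q) = -Q² - 6*Q (G(Q) = Q*Q - (Q + 2*Q² + 5*Q) = Q² - (2*Q² + 6*Q) = Q² + (-6*Q - 2*Q²) = -Q² - 6*Q)
G(-85)*6 = -85*(-6 - 1*(-85))*6 = -85*(-6 + 85)*6 = -85*79*6 = -6715*6 = -40290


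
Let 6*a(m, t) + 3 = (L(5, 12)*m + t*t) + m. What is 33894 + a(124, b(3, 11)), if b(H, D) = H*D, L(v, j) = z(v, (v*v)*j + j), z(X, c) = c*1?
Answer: 121631/3 ≈ 40544.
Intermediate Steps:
z(X, c) = c
L(v, j) = j + j*v² (L(v, j) = (v*v)*j + j = v²*j + j = j*v² + j = j + j*v²)
b(H, D) = D*H
a(m, t) = -½ + t²/6 + 313*m/6 (a(m, t) = -½ + (((12*(1 + 5²))*m + t*t) + m)/6 = -½ + (((12*(1 + 25))*m + t²) + m)/6 = -½ + (((12*26)*m + t²) + m)/6 = -½ + ((312*m + t²) + m)/6 = -½ + ((t² + 312*m) + m)/6 = -½ + (t² + 313*m)/6 = -½ + (t²/6 + 313*m/6) = -½ + t²/6 + 313*m/6)
33894 + a(124, b(3, 11)) = 33894 + (-½ + (11*3)²/6 + (313/6)*124) = 33894 + (-½ + (⅙)*33² + 19406/3) = 33894 + (-½ + (⅙)*1089 + 19406/3) = 33894 + (-½ + 363/2 + 19406/3) = 33894 + 19949/3 = 121631/3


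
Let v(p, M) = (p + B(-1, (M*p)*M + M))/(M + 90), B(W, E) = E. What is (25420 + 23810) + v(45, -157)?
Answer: 2189317/67 ≈ 32676.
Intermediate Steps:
v(p, M) = (M + p + p*M**2)/(90 + M) (v(p, M) = (p + ((M*p)*M + M))/(M + 90) = (p + (p*M**2 + M))/(90 + M) = (p + (M + p*M**2))/(90 + M) = (M + p + p*M**2)/(90 + M))
(25420 + 23810) + v(45, -157) = (25420 + 23810) + (45 - 157*(1 - 157*45))/(90 - 157) = 49230 + (45 - 157*(1 - 7065))/(-67) = 49230 - (45 - 157*(-7064))/67 = 49230 - (45 + 1109048)/67 = 49230 - 1/67*1109093 = 49230 - 1109093/67 = 2189317/67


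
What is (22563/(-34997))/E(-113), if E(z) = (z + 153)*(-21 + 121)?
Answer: -22563/139988000 ≈ -0.00016118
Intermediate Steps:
E(z) = 15300 + 100*z (E(z) = (153 + z)*100 = 15300 + 100*z)
(22563/(-34997))/E(-113) = (22563/(-34997))/(15300 + 100*(-113)) = (22563*(-1/34997))/(15300 - 11300) = -22563/34997/4000 = -22563/34997*1/4000 = -22563/139988000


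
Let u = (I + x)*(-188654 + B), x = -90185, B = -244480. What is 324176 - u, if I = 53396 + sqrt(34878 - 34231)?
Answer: -15934242550 + 433134*sqrt(647) ≈ -1.5923e+10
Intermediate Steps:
I = 53396 + sqrt(647) ≈ 53421.
u = 15934566726 - 433134*sqrt(647) (u = ((53396 + sqrt(647)) - 90185)*(-188654 - 244480) = (-36789 + sqrt(647))*(-433134) = 15934566726 - 433134*sqrt(647) ≈ 1.5924e+10)
324176 - u = 324176 - (15934566726 - 433134*sqrt(647)) = 324176 + (-15934566726 + 433134*sqrt(647)) = -15934242550 + 433134*sqrt(647)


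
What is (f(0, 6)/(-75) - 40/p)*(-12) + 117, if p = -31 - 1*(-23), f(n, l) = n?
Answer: 57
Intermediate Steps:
p = -8 (p = -31 + 23 = -8)
(f(0, 6)/(-75) - 40/p)*(-12) + 117 = (0/(-75) - 40/(-8))*(-12) + 117 = (0*(-1/75) - 40*(-⅛))*(-12) + 117 = (0 + 5)*(-12) + 117 = 5*(-12) + 117 = -60 + 117 = 57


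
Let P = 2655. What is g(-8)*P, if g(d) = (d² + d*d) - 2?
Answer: 334530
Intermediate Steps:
g(d) = -2 + 2*d² (g(d) = (d² + d²) - 2 = 2*d² - 2 = -2 + 2*d²)
g(-8)*P = (-2 + 2*(-8)²)*2655 = (-2 + 2*64)*2655 = (-2 + 128)*2655 = 126*2655 = 334530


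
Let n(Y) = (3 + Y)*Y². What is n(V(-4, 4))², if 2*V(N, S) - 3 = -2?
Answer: 49/64 ≈ 0.76563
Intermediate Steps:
V(N, S) = ½ (V(N, S) = 3/2 + (½)*(-2) = 3/2 - 1 = ½)
n(Y) = Y²*(3 + Y)
n(V(-4, 4))² = ((½)²*(3 + ½))² = ((¼)*(7/2))² = (7/8)² = 49/64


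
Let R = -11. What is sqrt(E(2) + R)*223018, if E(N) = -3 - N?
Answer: 892072*I ≈ 8.9207e+5*I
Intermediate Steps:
sqrt(E(2) + R)*223018 = sqrt((-3 - 1*2) - 11)*223018 = sqrt((-3 - 2) - 11)*223018 = sqrt(-5 - 11)*223018 = sqrt(-16)*223018 = (4*I)*223018 = 892072*I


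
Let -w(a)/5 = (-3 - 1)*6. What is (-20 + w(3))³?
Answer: 1000000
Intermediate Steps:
w(a) = 120 (w(a) = -5*(-3 - 1)*6 = -(-20)*6 = -5*(-24) = 120)
(-20 + w(3))³ = (-20 + 120)³ = 100³ = 1000000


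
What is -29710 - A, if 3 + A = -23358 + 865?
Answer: -7214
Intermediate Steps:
A = -22496 (A = -3 + (-23358 + 865) = -3 - 22493 = -22496)
-29710 - A = -29710 - 1*(-22496) = -29710 + 22496 = -7214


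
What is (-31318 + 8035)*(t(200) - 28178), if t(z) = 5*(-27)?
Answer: 659211579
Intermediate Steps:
t(z) = -135
(-31318 + 8035)*(t(200) - 28178) = (-31318 + 8035)*(-135 - 28178) = -23283*(-28313) = 659211579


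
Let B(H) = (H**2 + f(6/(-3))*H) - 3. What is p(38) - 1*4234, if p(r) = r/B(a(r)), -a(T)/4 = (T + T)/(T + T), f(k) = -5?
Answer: -139684/33 ≈ -4232.9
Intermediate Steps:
a(T) = -4 (a(T) = -4*(T + T)/(T + T) = -4*2*T/(2*T) = -4*2*T*1/(2*T) = -4*1 = -4)
B(H) = -3 + H**2 - 5*H (B(H) = (H**2 - 5*H) - 3 = -3 + H**2 - 5*H)
p(r) = r/33 (p(r) = r/(-3 + (-4)**2 - 5*(-4)) = r/(-3 + 16 + 20) = r/33)
p(38) - 1*4234 = (1/33)*38 - 1*4234 = 38/33 - 4234 = -139684/33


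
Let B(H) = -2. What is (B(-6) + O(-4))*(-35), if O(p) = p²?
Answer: -490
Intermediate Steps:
(B(-6) + O(-4))*(-35) = (-2 + (-4)²)*(-35) = (-2 + 16)*(-35) = 14*(-35) = -490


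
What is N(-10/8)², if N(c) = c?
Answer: 25/16 ≈ 1.5625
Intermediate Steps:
N(-10/8)² = (-10/8)² = (-10*⅛)² = (-5/4)² = 25/16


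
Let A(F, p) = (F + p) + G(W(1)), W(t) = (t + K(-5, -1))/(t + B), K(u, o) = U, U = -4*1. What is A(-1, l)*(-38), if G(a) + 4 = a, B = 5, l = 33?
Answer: -1045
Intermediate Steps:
U = -4
K(u, o) = -4
W(t) = (-4 + t)/(5 + t) (W(t) = (t - 4)/(t + 5) = (-4 + t)/(5 + t))
G(a) = -4 + a
A(F, p) = -9/2 + F + p (A(F, p) = (F + p) + (-4 + (-4 + 1)/(5 + 1)) = (F + p) + (-4 - 3/6) = (F + p) + (-4 + (1/6)*(-3)) = (F + p) + (-4 - 1/2) = (F + p) - 9/2 = -9/2 + F + p)
A(-1, l)*(-38) = (-9/2 - 1 + 33)*(-38) = (55/2)*(-38) = -1045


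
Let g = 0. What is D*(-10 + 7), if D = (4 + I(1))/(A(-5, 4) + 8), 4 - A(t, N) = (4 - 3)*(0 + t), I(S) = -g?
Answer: -12/17 ≈ -0.70588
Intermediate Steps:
I(S) = 0 (I(S) = -1*0 = 0)
A(t, N) = 4 - t (A(t, N) = 4 - (4 - 3)*(0 + t) = 4 - t)
D = 4/17 (D = (4 + 0)/((4 - 1*(-5)) + 8) = 4/((4 + 5) + 8) = 4/(9 + 8) = 4/17 ≈ 0.23529)
D*(-10 + 7) = 4*(-10 + 7)/17 = (4/17)*(-3) = -12/17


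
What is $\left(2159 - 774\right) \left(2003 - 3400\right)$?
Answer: $-1934845$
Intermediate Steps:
$\left(2159 - 774\right) \left(2003 - 3400\right) = \left(2159 - 774\right) \left(-1397\right) = 1385 \left(-1397\right) = -1934845$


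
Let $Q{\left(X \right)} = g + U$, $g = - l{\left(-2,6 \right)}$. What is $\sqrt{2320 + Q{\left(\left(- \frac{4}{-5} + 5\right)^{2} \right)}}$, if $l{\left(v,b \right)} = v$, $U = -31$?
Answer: $\sqrt{2291} \approx 47.864$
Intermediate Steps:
$g = 2$ ($g = \left(-1\right) \left(-2\right) = 2$)
$Q{\left(X \right)} = -29$ ($Q{\left(X \right)} = 2 - 31 = -29$)
$\sqrt{2320 + Q{\left(\left(- \frac{4}{-5} + 5\right)^{2} \right)}} = \sqrt{2320 - 29} = \sqrt{2291}$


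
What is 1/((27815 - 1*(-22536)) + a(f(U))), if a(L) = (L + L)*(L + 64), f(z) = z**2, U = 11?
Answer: 1/95121 ≈ 1.0513e-5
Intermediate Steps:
a(L) = 2*L*(64 + L) (a(L) = (2*L)*(64 + L) = 2*L*(64 + L))
1/((27815 - 1*(-22536)) + a(f(U))) = 1/((27815 - 1*(-22536)) + 2*11**2*(64 + 11**2)) = 1/((27815 + 22536) + 2*121*(64 + 121)) = 1/(50351 + 2*121*185) = 1/(50351 + 44770) = 1/95121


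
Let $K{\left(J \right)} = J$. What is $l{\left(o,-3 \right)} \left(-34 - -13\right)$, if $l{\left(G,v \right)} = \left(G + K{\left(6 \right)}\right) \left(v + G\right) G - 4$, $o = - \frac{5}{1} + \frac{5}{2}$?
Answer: $- \frac{7413}{8} \approx -926.63$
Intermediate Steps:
$o = - \frac{5}{2}$ ($o = \left(-5\right) 1 + 5 \cdot \frac{1}{2} = -5 + \frac{5}{2} = - \frac{5}{2} \approx -2.5$)
$l{\left(G,v \right)} = -4 + G \left(6 + G\right) \left(G + v\right)$ ($l{\left(G,v \right)} = \left(G + 6\right) \left(v + G\right) G - 4 = \left(6 + G\right) \left(G + v\right) G - 4 = G \left(6 + G\right) \left(G + v\right) - 4 = -4 + G \left(6 + G\right) \left(G + v\right)$)
$l{\left(o,-3 \right)} \left(-34 - -13\right) = \left(-4 + \left(- \frac{5}{2}\right)^{3} + 6 \left(- \frac{5}{2}\right)^{2} - 3 \left(- \frac{5}{2}\right)^{2} + 6 \left(- \frac{5}{2}\right) \left(-3\right)\right) \left(-34 - -13\right) = \left(-4 - \frac{125}{8} + 6 \cdot \frac{25}{4} - \frac{75}{4} + 45\right) \left(-34 + 13\right) = \left(-4 - \frac{125}{8} + \frac{75}{2} - \frac{75}{4} + 45\right) \left(-21\right) = \frac{353}{8} \left(-21\right) = - \frac{7413}{8}$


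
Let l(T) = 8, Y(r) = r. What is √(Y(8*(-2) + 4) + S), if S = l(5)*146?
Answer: 34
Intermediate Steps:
S = 1168 (S = 8*146 = 1168)
√(Y(8*(-2) + 4) + S) = √((8*(-2) + 4) + 1168) = √((-16 + 4) + 1168) = √(-12 + 1168) = √1156 = 34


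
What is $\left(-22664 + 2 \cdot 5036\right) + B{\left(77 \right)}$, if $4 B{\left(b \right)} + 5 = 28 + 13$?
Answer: $-12583$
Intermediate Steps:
$B{\left(b \right)} = 9$ ($B{\left(b \right)} = - \frac{5}{4} + \frac{28 + 13}{4} = - \frac{5}{4} + \frac{1}{4} \cdot 41 = - \frac{5}{4} + \frac{41}{4} = 9$)
$\left(-22664 + 2 \cdot 5036\right) + B{\left(77 \right)} = \left(-22664 + 2 \cdot 5036\right) + 9 = \left(-22664 + 10072\right) + 9 = -12592 + 9 = -12583$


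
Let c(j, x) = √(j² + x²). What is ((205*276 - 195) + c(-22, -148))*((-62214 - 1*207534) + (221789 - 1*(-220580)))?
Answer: 9733235085 + 345242*√5597 ≈ 9.7591e+9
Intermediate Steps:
((205*276 - 195) + c(-22, -148))*((-62214 - 1*207534) + (221789 - 1*(-220580))) = ((205*276 - 195) + √((-22)² + (-148)²))*((-62214 - 1*207534) + (221789 - 1*(-220580))) = ((56580 - 195) + √(484 + 21904))*((-62214 - 207534) + (221789 + 220580)) = (56385 + √22388)*(-269748 + 442369) = (56385 + 2*√5597)*172621 = 9733235085 + 345242*√5597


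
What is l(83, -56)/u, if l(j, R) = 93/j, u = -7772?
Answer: -93/645076 ≈ -0.00014417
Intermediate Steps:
l(83, -56)/u = (93/83)/(-7772) = (93*(1/83))*(-1/7772) = (93/83)*(-1/7772) = -93/645076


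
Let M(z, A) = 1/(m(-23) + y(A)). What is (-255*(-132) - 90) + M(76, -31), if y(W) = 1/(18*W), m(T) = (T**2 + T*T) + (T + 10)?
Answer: 19574969688/583109 ≈ 33570.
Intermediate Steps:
m(T) = 10 + T + 2*T**2 (m(T) = (T**2 + T**2) + (10 + T) = 2*T**2 + (10 + T) = 10 + T + 2*T**2)
y(W) = 1/(18*W)
M(z, A) = 1/(1045 + 1/(18*A)) (M(z, A) = 1/((10 - 23 + 2*(-23)**2) + 1/(18*A)) = 1/((10 - 23 + 2*529) + 1/(18*A)) = 1/((10 - 23 + 1058) + 1/(18*A)) = 1/(1045 + 1/(18*A)))
(-255*(-132) - 90) + M(76, -31) = (-255*(-132) - 90) + 18*(-31)/(1 + 18810*(-31)) = (33660 - 90) + 18*(-31)/(1 - 583110) = 33570 + 18*(-31)/(-583109) = 33570 + 18*(-31)*(-1/583109) = 33570 + 558/583109 = 19574969688/583109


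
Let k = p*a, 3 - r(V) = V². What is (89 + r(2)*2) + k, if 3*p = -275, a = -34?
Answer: 9611/3 ≈ 3203.7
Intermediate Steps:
r(V) = 3 - V²
p = -275/3 (p = (⅓)*(-275) = -275/3 ≈ -91.667)
k = 9350/3 (k = -275/3*(-34) = 9350/3 ≈ 3116.7)
(89 + r(2)*2) + k = (89 + (3 - 1*2²)*2) + 9350/3 = (89 + (3 - 1*4)*2) + 9350/3 = (89 + (3 - 4)*2) + 9350/3 = (89 - 1*2) + 9350/3 = (89 - 2) + 9350/3 = 87 + 9350/3 = 9611/3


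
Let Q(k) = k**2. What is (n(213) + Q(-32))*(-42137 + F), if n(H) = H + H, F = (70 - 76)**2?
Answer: -61046450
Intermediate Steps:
F = 36 (F = (-6)**2 = 36)
n(H) = 2*H
(n(213) + Q(-32))*(-42137 + F) = (2*213 + (-32)**2)*(-42137 + 36) = (426 + 1024)*(-42101) = 1450*(-42101) = -61046450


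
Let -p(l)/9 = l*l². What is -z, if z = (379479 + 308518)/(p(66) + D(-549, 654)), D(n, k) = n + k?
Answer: 687997/2587359 ≈ 0.26591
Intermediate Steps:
D(n, k) = k + n
p(l) = -9*l³ (p(l) = -9*l*l² = -9*l³)
z = -687997/2587359 (z = (379479 + 308518)/(-9*66³ + (654 - 549)) = 687997/(-9*287496 + 105) = 687997/(-2587464 + 105) = 687997/(-2587359) = 687997*(-1/2587359) = -687997/2587359 ≈ -0.26591)
-z = -1*(-687997/2587359) = 687997/2587359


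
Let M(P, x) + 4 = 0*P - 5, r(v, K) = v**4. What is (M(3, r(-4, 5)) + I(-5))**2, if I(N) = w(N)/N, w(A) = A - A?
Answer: 81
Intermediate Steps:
w(A) = 0
I(N) = 0 (I(N) = 0/N = 0)
M(P, x) = -9 (M(P, x) = -4 + (0*P - 5) = -4 + (0 - 5) = -4 - 5 = -9)
(M(3, r(-4, 5)) + I(-5))**2 = (-9 + 0)**2 = (-9)**2 = 81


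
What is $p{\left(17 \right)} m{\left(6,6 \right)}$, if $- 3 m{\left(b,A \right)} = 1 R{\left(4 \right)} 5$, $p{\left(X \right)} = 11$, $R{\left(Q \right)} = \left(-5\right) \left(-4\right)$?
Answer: $- \frac{1100}{3} \approx -366.67$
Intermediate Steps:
$R{\left(Q \right)} = 20$
$m{\left(b,A \right)} = - \frac{100}{3}$ ($m{\left(b,A \right)} = - \frac{1 \cdot 20 \cdot 5}{3} = - \frac{20 \cdot 5}{3} = \left(- \frac{1}{3}\right) 100 = - \frac{100}{3}$)
$p{\left(17 \right)} m{\left(6,6 \right)} = 11 \left(- \frac{100}{3}\right) = - \frac{1100}{3}$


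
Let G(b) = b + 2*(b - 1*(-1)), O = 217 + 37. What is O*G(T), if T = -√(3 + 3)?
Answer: 508 - 762*√6 ≈ -1358.5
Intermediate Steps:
T = -√6 ≈ -2.4495
O = 254
G(b) = 2 + 3*b (G(b) = b + 2*(b + 1) = b + 2*(1 + b) = b + (2 + 2*b) = 2 + 3*b)
O*G(T) = 254*(2 + 3*(-√6)) = 254*(2 - 3*√6) = 508 - 762*√6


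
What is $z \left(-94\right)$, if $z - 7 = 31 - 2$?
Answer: $-3384$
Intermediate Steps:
$z = 36$ ($z = 7 + \left(31 - 2\right) = 7 + 29 = 36$)
$z \left(-94\right) = 36 \left(-94\right) = -3384$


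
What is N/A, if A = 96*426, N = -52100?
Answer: -13025/10224 ≈ -1.2740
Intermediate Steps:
A = 40896
N/A = -52100/40896 = -52100*1/40896 = -13025/10224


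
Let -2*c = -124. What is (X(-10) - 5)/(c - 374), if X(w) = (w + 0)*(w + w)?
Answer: -5/8 ≈ -0.62500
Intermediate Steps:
c = 62 (c = -1/2*(-124) = 62)
X(w) = 2*w**2 (X(w) = w*(2*w) = 2*w**2)
(X(-10) - 5)/(c - 374) = (2*(-10)**2 - 5)/(62 - 374) = (2*100 - 5)/(-312) = (200 - 5)*(-1/312) = 195*(-1/312) = -5/8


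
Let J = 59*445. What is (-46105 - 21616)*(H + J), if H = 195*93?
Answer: -3006135190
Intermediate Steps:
H = 18135
J = 26255
(-46105 - 21616)*(H + J) = (-46105 - 21616)*(18135 + 26255) = -67721*44390 = -3006135190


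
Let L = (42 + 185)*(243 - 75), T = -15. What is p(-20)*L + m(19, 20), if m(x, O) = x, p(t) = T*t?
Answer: 11440819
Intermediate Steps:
L = 38136 (L = 227*168 = 38136)
p(t) = -15*t
p(-20)*L + m(19, 20) = -15*(-20)*38136 + 19 = 300*38136 + 19 = 11440800 + 19 = 11440819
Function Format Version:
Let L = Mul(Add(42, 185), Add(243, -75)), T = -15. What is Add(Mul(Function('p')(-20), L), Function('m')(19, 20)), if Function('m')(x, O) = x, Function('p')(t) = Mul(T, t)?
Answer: 11440819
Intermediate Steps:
L = 38136 (L = Mul(227, 168) = 38136)
Function('p')(t) = Mul(-15, t)
Add(Mul(Function('p')(-20), L), Function('m')(19, 20)) = Add(Mul(Mul(-15, -20), 38136), 19) = Add(Mul(300, 38136), 19) = Add(11440800, 19) = 11440819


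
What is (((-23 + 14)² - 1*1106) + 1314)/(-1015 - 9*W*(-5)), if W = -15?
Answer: -289/1690 ≈ -0.17101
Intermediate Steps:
(((-23 + 14)² - 1*1106) + 1314)/(-1015 - 9*W*(-5)) = (((-23 + 14)² - 1*1106) + 1314)/(-1015 - 9*(-15)*(-5)) = (((-9)² - 1106) + 1314)/(-1015 + 135*(-5)) = ((81 - 1106) + 1314)/(-1015 - 675) = (-1025 + 1314)/(-1690) = 289*(-1/1690) = -289/1690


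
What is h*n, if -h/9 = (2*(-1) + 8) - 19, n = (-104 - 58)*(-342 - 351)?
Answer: 13135122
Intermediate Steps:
n = 112266 (n = -162*(-693) = 112266)
h = 117 (h = -9*((2*(-1) + 8) - 19) = -9*((-2 + 8) - 19) = -9*(6 - 19) = -9*(-13) = 117)
h*n = 117*112266 = 13135122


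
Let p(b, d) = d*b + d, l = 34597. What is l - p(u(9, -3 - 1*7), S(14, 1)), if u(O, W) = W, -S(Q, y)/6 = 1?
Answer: 34543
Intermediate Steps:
S(Q, y) = -6 (S(Q, y) = -6*1 = -6)
p(b, d) = d + b*d (p(b, d) = b*d + d = d + b*d)
l - p(u(9, -3 - 1*7), S(14, 1)) = 34597 - (-6)*(1 + (-3 - 1*7)) = 34597 - (-6)*(1 + (-3 - 7)) = 34597 - (-6)*(1 - 10) = 34597 - (-6)*(-9) = 34597 - 1*54 = 34597 - 54 = 34543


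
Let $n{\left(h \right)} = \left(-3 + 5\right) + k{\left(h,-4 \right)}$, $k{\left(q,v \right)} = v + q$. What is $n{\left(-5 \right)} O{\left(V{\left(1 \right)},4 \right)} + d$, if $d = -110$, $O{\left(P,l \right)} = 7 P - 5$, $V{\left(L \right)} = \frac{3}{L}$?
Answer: $-222$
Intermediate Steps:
$O{\left(P,l \right)} = -5 + 7 P$
$k{\left(q,v \right)} = q + v$
$n{\left(h \right)} = -2 + h$ ($n{\left(h \right)} = \left(-3 + 5\right) + \left(h - 4\right) = 2 + \left(-4 + h\right) = -2 + h$)
$n{\left(-5 \right)} O{\left(V{\left(1 \right)},4 \right)} + d = \left(-2 - 5\right) \left(-5 + 7 \cdot \frac{3}{1}\right) - 110 = - 7 \left(-5 + 7 \cdot 3 \cdot 1\right) - 110 = - 7 \left(-5 + 7 \cdot 3\right) - 110 = - 7 \left(-5 + 21\right) - 110 = \left(-7\right) 16 - 110 = -112 - 110 = -222$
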